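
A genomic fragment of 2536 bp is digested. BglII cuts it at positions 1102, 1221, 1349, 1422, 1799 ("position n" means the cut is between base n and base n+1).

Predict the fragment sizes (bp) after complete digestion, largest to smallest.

1102, 737, 377, 128, 119, 73 bp

Linear molecule, 5 cuts → 6 fragments:
  1102 − 0 = 1102 bp
  1221 − 1102 = 119 bp
  1349 − 1221 = 128 bp
  1422 − 1349 = 73 bp
  1799 − 1422 = 377 bp
  2536 − 1799 = 737 bp
Sorted largest to smallest: 1102, 737, 377, 128, 119, 73 bp.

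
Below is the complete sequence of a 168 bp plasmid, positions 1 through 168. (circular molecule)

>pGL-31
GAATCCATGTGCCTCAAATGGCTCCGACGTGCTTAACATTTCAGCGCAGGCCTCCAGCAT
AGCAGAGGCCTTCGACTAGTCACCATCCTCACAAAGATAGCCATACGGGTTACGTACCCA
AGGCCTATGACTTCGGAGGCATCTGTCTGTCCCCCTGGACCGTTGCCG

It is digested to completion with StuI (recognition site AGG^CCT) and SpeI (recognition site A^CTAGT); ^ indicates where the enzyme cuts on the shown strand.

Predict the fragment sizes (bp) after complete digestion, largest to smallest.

StuI sites (AGGCCT) start at positions 48, 66, 121.
StuI cuts after base 3 of each site, so after positions 50, 68, 123.
The SpeI site (ACTAGT) starts at position 75.
SpeI cuts after the first base of each site, so after position 75.
Combined cut positions: 50, 68, 75, 123.
Circular molecule, 4 cuts → 4 fragments:
  51–68 → 18 bp
  69–75 → 7 bp
  76–123 → 48 bp
  124–168 then 1–50 → 45 + 50 = 95 bp
Sorted largest to smallest: 95, 48, 18, 7 bp.

95, 48, 18, 7 bp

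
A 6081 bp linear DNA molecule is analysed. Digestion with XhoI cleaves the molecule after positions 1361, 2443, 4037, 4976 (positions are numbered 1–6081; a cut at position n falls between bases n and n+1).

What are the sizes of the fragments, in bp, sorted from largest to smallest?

1594, 1361, 1105, 1082, 939 bp

Linear molecule, 4 cuts → 5 fragments:
  1361 − 0 = 1361 bp
  2443 − 1361 = 1082 bp
  4037 − 2443 = 1594 bp
  4976 − 4037 = 939 bp
  6081 − 4976 = 1105 bp
Sorted largest to smallest: 1594, 1361, 1105, 1082, 939 bp.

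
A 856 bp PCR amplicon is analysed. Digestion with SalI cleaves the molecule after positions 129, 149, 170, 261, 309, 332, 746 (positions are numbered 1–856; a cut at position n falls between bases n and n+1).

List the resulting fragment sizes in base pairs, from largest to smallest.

414, 129, 110, 91, 48, 23, 21, 20 bp

Linear molecule, 7 cuts → 8 fragments:
  129 − 0 = 129 bp
  149 − 129 = 20 bp
  170 − 149 = 21 bp
  261 − 170 = 91 bp
  309 − 261 = 48 bp
  332 − 309 = 23 bp
  746 − 332 = 414 bp
  856 − 746 = 110 bp
Sorted largest to smallest: 414, 129, 110, 91, 48, 23, 21, 20 bp.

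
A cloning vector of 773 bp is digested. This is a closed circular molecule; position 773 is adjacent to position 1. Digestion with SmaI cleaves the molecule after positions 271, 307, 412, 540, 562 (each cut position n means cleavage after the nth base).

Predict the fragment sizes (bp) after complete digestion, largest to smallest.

482, 128, 105, 36, 22 bp

Circular molecule, 5 cuts → 5 fragments:
  307 − 271 = 36 bp
  412 − 307 = 105 bp
  540 − 412 = 128 bp
  562 − 540 = 22 bp
  wrap: 773 − 562 + 271 = 482 bp
Sorted largest to smallest: 482, 128, 105, 36, 22 bp.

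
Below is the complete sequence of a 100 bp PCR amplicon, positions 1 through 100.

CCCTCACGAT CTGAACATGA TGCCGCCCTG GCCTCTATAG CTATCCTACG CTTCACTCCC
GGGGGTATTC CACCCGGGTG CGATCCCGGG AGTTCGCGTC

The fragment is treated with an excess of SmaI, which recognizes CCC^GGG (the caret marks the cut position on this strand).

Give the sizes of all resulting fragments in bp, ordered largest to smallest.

SmaI sites (CCCGGG) start at positions 58, 73, 85.
SmaI cuts after base 3 of each site, so after positions 60, 75, 87.
Linear molecule, 3 cuts → 4 fragments:
  1–60 → 60 bp
  61–75 → 15 bp
  76–87 → 12 bp
  88–100 → 13 bp
Sorted largest to smallest: 60, 15, 13, 12 bp.

60, 15, 13, 12 bp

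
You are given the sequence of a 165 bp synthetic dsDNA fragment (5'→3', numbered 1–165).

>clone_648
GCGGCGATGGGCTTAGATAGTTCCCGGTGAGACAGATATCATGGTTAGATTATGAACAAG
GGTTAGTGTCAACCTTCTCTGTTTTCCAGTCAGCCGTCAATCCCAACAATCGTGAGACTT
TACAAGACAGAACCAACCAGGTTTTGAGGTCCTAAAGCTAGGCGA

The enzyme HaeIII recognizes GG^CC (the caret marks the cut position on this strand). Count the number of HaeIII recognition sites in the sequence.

No occurrence of GGCC is present in the sequence.
HaeIII does not cut: 0 sites.

0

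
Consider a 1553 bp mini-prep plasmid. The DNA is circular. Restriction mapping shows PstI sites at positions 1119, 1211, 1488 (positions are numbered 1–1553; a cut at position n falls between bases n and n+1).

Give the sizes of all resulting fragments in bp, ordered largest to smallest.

Circular molecule, 3 cuts → 3 fragments:
  1211 − 1119 = 92 bp
  1488 − 1211 = 277 bp
  wrap: 1553 − 1488 + 1119 = 1184 bp
Sorted largest to smallest: 1184, 277, 92 bp.

1184, 277, 92 bp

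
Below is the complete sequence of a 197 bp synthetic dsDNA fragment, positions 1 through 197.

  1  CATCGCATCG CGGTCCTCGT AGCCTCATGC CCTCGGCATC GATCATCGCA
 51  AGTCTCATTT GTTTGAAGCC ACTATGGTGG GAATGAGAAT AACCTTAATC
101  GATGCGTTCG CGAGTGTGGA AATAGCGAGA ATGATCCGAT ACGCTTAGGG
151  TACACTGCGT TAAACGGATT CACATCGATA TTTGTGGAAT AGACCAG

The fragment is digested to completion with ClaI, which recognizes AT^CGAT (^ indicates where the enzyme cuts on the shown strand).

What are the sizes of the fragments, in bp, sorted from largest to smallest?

ClaI sites (ATCGAT) start at positions 38, 98, 174.
ClaI cuts after base 2 of each site, so after positions 39, 99, 175.
Linear molecule, 3 cuts → 4 fragments:
  1–39 → 39 bp
  40–99 → 60 bp
  100–175 → 76 bp
  176–197 → 22 bp
Sorted largest to smallest: 76, 60, 39, 22 bp.

76, 60, 39, 22 bp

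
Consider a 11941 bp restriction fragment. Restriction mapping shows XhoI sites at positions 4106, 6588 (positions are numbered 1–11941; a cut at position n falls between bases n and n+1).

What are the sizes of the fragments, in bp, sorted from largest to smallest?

Linear molecule, 2 cuts → 3 fragments:
  4106 − 0 = 4106 bp
  6588 − 4106 = 2482 bp
  11941 − 6588 = 5353 bp
Sorted largest to smallest: 5353, 4106, 2482 bp.

5353, 4106, 2482 bp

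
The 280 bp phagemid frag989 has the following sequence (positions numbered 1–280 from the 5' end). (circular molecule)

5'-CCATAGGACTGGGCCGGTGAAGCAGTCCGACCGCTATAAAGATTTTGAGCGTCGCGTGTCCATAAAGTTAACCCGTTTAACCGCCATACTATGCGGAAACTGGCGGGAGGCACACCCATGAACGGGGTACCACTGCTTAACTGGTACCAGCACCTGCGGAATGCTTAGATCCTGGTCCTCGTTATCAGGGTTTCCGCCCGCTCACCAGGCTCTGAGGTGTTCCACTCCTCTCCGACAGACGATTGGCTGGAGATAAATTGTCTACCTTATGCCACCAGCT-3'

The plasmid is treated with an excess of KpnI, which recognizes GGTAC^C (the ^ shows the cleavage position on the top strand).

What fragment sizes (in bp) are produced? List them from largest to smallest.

263, 17 bp

KpnI sites (GGTACC) start at positions 126, 143.
KpnI cuts after base 5 of each site (before the last base), so after positions 130, 147.
Circular molecule, 2 cuts → 2 fragments:
  131–147 → 17 bp
  148–280 then 1–130 → 133 + 130 = 263 bp
Sorted largest to smallest: 263, 17 bp.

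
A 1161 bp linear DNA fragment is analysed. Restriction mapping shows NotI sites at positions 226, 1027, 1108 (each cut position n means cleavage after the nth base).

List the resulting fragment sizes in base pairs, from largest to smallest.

801, 226, 81, 53 bp

Linear molecule, 3 cuts → 4 fragments:
  226 − 0 = 226 bp
  1027 − 226 = 801 bp
  1108 − 1027 = 81 bp
  1161 − 1108 = 53 bp
Sorted largest to smallest: 801, 226, 81, 53 bp.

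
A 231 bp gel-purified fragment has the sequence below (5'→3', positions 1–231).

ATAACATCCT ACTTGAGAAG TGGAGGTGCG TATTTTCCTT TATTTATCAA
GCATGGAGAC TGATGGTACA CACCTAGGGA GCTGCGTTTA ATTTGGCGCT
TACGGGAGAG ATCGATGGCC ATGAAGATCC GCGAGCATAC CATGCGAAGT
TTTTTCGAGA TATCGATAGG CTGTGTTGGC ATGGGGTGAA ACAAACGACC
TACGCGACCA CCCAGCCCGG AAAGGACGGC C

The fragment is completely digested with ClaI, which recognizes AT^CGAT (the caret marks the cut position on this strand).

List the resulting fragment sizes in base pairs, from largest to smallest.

ClaI sites (ATCGAT) start at positions 111, 162.
ClaI cuts after base 2 of each site, so after positions 112, 163.
Linear molecule, 2 cuts → 3 fragments:
  1–112 → 112 bp
  113–163 → 51 bp
  164–231 → 68 bp
Sorted largest to smallest: 112, 68, 51 bp.

112, 68, 51 bp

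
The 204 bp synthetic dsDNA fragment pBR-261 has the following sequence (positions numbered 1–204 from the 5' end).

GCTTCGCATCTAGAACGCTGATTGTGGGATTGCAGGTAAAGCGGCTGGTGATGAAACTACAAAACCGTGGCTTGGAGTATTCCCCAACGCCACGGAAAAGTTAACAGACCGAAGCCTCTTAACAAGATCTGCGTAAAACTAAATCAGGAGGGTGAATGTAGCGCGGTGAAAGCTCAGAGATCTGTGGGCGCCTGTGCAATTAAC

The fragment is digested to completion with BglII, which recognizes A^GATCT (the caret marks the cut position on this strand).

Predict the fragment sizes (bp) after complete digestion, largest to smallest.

125, 53, 26 bp

BglII sites (AGATCT) start at positions 125, 178.
BglII cuts after the first base of each site, so after positions 125, 178.
Linear molecule, 2 cuts → 3 fragments:
  1–125 → 125 bp
  126–178 → 53 bp
  179–204 → 26 bp
Sorted largest to smallest: 125, 53, 26 bp.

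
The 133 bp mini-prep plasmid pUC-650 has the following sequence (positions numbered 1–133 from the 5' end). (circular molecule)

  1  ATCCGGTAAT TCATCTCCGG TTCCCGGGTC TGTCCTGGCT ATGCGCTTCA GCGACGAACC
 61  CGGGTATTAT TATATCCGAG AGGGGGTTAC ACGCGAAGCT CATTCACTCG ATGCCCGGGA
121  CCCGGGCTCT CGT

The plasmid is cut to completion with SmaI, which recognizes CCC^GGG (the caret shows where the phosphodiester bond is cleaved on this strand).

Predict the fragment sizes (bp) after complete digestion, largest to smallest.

SmaI sites (CCCGGG) start at positions 23, 59, 114, 121.
SmaI cuts after base 3 of each site, so after positions 25, 61, 116, 123.
Circular molecule, 4 cuts → 4 fragments:
  26–61 → 36 bp
  62–116 → 55 bp
  117–123 → 7 bp
  124–133 then 1–25 → 10 + 25 = 35 bp
Sorted largest to smallest: 55, 36, 35, 7 bp.

55, 36, 35, 7 bp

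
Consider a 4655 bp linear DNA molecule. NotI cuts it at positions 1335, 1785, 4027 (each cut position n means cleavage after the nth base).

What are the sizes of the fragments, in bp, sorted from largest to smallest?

Linear molecule, 3 cuts → 4 fragments:
  1335 − 0 = 1335 bp
  1785 − 1335 = 450 bp
  4027 − 1785 = 2242 bp
  4655 − 4027 = 628 bp
Sorted largest to smallest: 2242, 1335, 628, 450 bp.

2242, 1335, 628, 450 bp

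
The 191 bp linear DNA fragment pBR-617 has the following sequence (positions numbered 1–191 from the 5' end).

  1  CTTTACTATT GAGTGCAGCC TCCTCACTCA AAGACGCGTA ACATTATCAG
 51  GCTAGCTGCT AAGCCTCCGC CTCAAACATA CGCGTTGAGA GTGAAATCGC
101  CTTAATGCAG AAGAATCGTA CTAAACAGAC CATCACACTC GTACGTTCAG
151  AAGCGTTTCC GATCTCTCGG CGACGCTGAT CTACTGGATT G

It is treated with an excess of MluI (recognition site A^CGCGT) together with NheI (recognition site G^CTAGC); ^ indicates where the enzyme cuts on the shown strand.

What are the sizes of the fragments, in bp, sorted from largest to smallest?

MluI sites (ACGCGT) start at positions 34, 80.
MluI cuts after the first base of each site, so after positions 34, 80.
The NheI site (GCTAGC) starts at position 51.
NheI cuts after the first base of each site, so after position 51.
Combined cut positions: 34, 51, 80.
Linear molecule, 3 cuts → 4 fragments:
  1–34 → 34 bp
  35–51 → 17 bp
  52–80 → 29 bp
  81–191 → 111 bp
Sorted largest to smallest: 111, 34, 29, 17 bp.

111, 34, 29, 17 bp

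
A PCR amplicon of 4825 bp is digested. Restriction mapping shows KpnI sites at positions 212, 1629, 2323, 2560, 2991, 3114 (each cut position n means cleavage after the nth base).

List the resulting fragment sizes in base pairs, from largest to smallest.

Linear molecule, 6 cuts → 7 fragments:
  212 − 0 = 212 bp
  1629 − 212 = 1417 bp
  2323 − 1629 = 694 bp
  2560 − 2323 = 237 bp
  2991 − 2560 = 431 bp
  3114 − 2991 = 123 bp
  4825 − 3114 = 1711 bp
Sorted largest to smallest: 1711, 1417, 694, 431, 237, 212, 123 bp.

1711, 1417, 694, 431, 237, 212, 123 bp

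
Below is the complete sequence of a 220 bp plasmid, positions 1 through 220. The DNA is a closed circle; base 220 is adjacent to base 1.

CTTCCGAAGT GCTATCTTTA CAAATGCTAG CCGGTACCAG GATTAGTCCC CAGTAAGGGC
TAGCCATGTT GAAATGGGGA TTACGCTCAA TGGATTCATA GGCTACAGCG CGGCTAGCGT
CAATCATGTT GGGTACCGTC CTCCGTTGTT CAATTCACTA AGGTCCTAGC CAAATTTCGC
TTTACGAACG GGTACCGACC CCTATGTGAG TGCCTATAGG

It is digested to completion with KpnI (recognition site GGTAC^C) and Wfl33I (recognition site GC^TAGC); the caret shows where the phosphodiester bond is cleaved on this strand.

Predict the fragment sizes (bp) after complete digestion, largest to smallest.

59, 54, 52, 23, 22, 10 bp

KpnI sites (GGTACC) start at positions 33, 132, 191.
KpnI cuts after base 5 of each site (before the last base), so after positions 37, 136, 195.
Wfl33I sites (GCTAGC) start at positions 26, 59, 113.
Wfl33I cuts after base 2 of each site, so after positions 27, 60, 114.
Combined cut positions: 27, 37, 60, 114, 136, 195.
Circular molecule, 6 cuts → 6 fragments:
  28–37 → 10 bp
  38–60 → 23 bp
  61–114 → 54 bp
  115–136 → 22 bp
  137–195 → 59 bp
  196–220 then 1–27 → 25 + 27 = 52 bp
Sorted largest to smallest: 59, 54, 52, 23, 22, 10 bp.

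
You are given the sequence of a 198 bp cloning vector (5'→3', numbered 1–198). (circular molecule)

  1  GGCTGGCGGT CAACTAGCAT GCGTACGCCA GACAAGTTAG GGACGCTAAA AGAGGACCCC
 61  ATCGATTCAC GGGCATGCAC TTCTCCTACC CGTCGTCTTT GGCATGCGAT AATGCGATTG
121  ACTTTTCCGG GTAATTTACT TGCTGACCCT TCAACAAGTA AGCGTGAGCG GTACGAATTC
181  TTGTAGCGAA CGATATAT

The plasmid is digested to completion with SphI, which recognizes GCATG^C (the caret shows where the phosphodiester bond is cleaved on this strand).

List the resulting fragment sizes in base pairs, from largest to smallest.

113, 56, 29 bp

SphI sites (GCATGC) start at positions 17, 73, 102.
SphI cuts after base 5 of each site (before the last base), so after positions 21, 77, 106.
Circular molecule, 3 cuts → 3 fragments:
  22–77 → 56 bp
  78–106 → 29 bp
  107–198 then 1–21 → 92 + 21 = 113 bp
Sorted largest to smallest: 113, 56, 29 bp.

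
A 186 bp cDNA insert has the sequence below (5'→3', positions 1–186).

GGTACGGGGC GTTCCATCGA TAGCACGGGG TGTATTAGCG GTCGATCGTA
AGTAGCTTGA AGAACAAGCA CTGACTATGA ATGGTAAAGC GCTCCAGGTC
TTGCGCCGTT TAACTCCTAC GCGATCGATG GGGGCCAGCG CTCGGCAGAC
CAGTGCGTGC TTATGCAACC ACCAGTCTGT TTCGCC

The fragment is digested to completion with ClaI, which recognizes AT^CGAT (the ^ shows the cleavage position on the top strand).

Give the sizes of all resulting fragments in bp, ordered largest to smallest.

ClaI sites (ATCGAT) start at positions 16, 124.
ClaI cuts after base 2 of each site, so after positions 17, 125.
Linear molecule, 2 cuts → 3 fragments:
  1–17 → 17 bp
  18–125 → 108 bp
  126–186 → 61 bp
Sorted largest to smallest: 108, 61, 17 bp.

108, 61, 17 bp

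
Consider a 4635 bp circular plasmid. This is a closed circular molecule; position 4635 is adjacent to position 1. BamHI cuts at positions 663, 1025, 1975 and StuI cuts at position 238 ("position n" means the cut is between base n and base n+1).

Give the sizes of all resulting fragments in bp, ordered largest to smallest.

Combined cut positions (sorted): 238, 663, 1025, 1975.
Circular molecule, 4 cuts → 4 fragments:
  663 − 238 = 425 bp
  1025 − 663 = 362 bp
  1975 − 1025 = 950 bp
  wrap: 4635 − 1975 + 238 = 2898 bp
Sorted largest to smallest: 2898, 950, 425, 362 bp.

2898, 950, 425, 362 bp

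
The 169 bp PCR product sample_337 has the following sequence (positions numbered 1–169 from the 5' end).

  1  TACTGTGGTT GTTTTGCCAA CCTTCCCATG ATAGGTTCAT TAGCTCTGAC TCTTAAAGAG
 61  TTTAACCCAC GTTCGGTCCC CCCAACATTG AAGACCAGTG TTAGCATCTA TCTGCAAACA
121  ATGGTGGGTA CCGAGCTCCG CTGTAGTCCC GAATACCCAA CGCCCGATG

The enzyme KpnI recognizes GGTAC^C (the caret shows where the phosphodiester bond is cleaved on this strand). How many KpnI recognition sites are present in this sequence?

GGTACC occurs starting at position 127.
KpnI cuts at 1 site.

1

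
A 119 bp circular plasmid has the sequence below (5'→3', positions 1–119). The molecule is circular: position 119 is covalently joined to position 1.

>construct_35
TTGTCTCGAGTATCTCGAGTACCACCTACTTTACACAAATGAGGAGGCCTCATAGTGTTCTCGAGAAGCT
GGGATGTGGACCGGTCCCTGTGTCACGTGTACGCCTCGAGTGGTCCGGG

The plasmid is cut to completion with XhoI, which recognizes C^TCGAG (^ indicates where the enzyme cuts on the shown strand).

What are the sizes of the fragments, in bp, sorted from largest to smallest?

46, 45, 19, 9 bp

XhoI sites (CTCGAG) start at positions 5, 14, 60, 105.
XhoI cuts after the first base of each site, so after positions 5, 14, 60, 105.
Circular molecule, 4 cuts → 4 fragments:
  6–14 → 9 bp
  15–60 → 46 bp
  61–105 → 45 bp
  106–119 then 1–5 → 14 + 5 = 19 bp
Sorted largest to smallest: 46, 45, 19, 9 bp.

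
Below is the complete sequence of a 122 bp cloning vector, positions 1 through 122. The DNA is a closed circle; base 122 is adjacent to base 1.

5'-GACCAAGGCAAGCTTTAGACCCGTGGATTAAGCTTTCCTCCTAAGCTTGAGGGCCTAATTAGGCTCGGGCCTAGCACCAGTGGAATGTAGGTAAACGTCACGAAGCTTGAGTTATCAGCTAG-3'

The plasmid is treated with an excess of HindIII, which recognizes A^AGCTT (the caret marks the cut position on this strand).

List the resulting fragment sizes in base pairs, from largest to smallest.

HindIII sites (AAGCTT) start at positions 10, 30, 43, 103.
HindIII cuts after the first base of each site, so after positions 10, 30, 43, 103.
Circular molecule, 4 cuts → 4 fragments:
  11–30 → 20 bp
  31–43 → 13 bp
  44–103 → 60 bp
  104–122 then 1–10 → 19 + 10 = 29 bp
Sorted largest to smallest: 60, 29, 20, 13 bp.

60, 29, 20, 13 bp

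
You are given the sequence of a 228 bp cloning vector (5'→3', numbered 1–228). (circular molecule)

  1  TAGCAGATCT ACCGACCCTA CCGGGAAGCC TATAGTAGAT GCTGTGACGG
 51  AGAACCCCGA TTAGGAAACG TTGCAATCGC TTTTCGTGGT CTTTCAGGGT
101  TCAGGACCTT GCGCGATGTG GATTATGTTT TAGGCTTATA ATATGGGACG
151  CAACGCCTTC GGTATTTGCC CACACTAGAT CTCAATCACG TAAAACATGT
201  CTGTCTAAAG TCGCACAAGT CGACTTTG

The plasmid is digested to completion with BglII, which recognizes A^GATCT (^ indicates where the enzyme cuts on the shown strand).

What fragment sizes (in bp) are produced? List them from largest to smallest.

BglII sites (AGATCT) start at positions 5, 177.
BglII cuts after the first base of each site, so after positions 5, 177.
Circular molecule, 2 cuts → 2 fragments:
  6–177 → 172 bp
  178–228 then 1–5 → 51 + 5 = 56 bp
Sorted largest to smallest: 172, 56 bp.

172, 56 bp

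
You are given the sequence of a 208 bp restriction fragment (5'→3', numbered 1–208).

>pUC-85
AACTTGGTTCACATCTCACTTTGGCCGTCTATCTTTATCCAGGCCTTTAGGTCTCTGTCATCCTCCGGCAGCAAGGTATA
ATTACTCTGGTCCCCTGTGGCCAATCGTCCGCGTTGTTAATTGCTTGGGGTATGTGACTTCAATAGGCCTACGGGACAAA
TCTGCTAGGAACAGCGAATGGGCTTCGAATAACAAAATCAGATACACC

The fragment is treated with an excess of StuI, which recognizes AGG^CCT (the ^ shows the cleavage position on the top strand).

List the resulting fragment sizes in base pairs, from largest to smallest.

104, 61, 43 bp

StuI sites (AGGCCT) start at positions 41, 145.
StuI cuts after base 3 of each site, so after positions 43, 147.
Linear molecule, 2 cuts → 3 fragments:
  1–43 → 43 bp
  44–147 → 104 bp
  148–208 → 61 bp
Sorted largest to smallest: 104, 61, 43 bp.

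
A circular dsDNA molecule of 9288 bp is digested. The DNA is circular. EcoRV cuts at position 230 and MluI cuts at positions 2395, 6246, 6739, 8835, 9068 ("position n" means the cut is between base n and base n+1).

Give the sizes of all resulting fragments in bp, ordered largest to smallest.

3851, 2165, 2096, 493, 450, 233 bp

Combined cut positions (sorted): 230, 2395, 6246, 6739, 8835, 9068.
Circular molecule, 6 cuts → 6 fragments:
  2395 − 230 = 2165 bp
  6246 − 2395 = 3851 bp
  6739 − 6246 = 493 bp
  8835 − 6739 = 2096 bp
  9068 − 8835 = 233 bp
  wrap: 9288 − 9068 + 230 = 450 bp
Sorted largest to smallest: 3851, 2165, 2096, 493, 450, 233 bp.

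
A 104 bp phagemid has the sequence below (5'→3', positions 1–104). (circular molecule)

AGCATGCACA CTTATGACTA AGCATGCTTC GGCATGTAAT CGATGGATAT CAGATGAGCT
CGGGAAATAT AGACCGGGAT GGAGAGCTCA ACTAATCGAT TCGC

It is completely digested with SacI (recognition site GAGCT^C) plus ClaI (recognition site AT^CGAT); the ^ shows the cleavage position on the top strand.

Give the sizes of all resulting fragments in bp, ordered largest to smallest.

SacI sites (GAGCTC) start at positions 56, 84.
SacI cuts after base 5 of each site (before the last base), so after positions 60, 88.
ClaI sites (ATCGAT) start at positions 39, 95.
ClaI cuts after base 2 of each site, so after positions 40, 96.
Combined cut positions: 40, 60, 88, 96.
Circular molecule, 4 cuts → 4 fragments:
  41–60 → 20 bp
  61–88 → 28 bp
  89–96 → 8 bp
  97–104 then 1–40 → 8 + 40 = 48 bp
Sorted largest to smallest: 48, 28, 20, 8 bp.

48, 28, 20, 8 bp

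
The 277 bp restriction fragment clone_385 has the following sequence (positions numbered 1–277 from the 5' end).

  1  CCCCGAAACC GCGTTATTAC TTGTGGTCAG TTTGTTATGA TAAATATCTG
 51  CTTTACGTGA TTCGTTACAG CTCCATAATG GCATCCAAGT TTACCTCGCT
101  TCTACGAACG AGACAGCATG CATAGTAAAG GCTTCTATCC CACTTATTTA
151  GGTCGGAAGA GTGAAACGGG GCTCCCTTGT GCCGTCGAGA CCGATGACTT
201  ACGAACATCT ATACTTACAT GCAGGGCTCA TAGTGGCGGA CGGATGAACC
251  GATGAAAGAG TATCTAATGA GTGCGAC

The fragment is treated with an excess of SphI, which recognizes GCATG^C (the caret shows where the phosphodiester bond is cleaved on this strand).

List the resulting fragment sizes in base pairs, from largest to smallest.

157, 120 bp

The SphI site (GCATGC) starts at position 116.
SphI cuts after base 5 of each site (before the last base), so after position 120.
Linear molecule, 1 cut → 2 fragments:
  1–120 → 120 bp
  121–277 → 157 bp
Sorted largest to smallest: 157, 120 bp.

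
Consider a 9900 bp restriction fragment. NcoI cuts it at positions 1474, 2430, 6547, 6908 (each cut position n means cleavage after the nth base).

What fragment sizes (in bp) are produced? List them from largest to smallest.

4117, 2992, 1474, 956, 361 bp

Linear molecule, 4 cuts → 5 fragments:
  1474 − 0 = 1474 bp
  2430 − 1474 = 956 bp
  6547 − 2430 = 4117 bp
  6908 − 6547 = 361 bp
  9900 − 6908 = 2992 bp
Sorted largest to smallest: 4117, 2992, 1474, 956, 361 bp.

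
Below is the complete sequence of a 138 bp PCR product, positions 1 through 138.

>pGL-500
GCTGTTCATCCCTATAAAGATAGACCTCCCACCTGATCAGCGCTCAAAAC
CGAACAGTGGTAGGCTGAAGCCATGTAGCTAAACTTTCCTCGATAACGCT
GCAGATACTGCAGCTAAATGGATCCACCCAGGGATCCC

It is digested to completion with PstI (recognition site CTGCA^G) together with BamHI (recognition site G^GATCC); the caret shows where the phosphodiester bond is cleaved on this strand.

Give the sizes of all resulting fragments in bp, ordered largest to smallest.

PstI sites (CTGCAG) start at positions 99, 108.
PstI cuts after base 5 of each site (before the last base), so after positions 103, 112.
BamHI sites (GGATCC) start at positions 120, 132.
BamHI cuts after the first base of each site, so after positions 120, 132.
Combined cut positions: 103, 112, 120, 132.
Linear molecule, 4 cuts → 5 fragments:
  1–103 → 103 bp
  104–112 → 9 bp
  113–120 → 8 bp
  121–132 → 12 bp
  133–138 → 6 bp
Sorted largest to smallest: 103, 12, 9, 8, 6 bp.

103, 12, 9, 8, 6 bp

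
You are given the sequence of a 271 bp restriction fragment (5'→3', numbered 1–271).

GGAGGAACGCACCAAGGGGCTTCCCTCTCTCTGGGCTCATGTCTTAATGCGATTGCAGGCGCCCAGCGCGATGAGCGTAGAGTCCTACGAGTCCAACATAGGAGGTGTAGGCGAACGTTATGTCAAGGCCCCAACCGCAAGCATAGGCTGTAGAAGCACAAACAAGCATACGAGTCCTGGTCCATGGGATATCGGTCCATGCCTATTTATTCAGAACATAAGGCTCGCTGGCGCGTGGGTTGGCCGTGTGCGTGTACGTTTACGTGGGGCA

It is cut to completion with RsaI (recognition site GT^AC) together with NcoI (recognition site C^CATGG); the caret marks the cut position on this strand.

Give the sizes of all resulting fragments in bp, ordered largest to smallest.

182, 73, 16 bp

The RsaI site (GTAC) starts at position 254.
RsaI cuts after base 2 of each site, so after position 255.
The NcoI site (CCATGG) starts at position 182.
NcoI cuts after the first base of each site, so after position 182.
Combined cut positions: 182, 255.
Linear molecule, 2 cuts → 3 fragments:
  1–182 → 182 bp
  183–255 → 73 bp
  256–271 → 16 bp
Sorted largest to smallest: 182, 73, 16 bp.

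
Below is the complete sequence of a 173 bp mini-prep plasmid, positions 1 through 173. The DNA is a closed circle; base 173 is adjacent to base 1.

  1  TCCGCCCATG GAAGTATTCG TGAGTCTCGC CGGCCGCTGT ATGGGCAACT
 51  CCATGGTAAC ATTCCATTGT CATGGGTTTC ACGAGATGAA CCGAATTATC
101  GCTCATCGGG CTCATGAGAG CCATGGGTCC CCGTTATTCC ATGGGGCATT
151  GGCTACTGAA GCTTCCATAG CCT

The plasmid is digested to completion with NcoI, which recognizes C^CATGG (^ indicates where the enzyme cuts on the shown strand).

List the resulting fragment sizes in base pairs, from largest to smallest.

NcoI sites (CCATGG) start at positions 6, 51, 121, 139.
NcoI cuts after the first base of each site, so after positions 6, 51, 121, 139.
Circular molecule, 4 cuts → 4 fragments:
  7–51 → 45 bp
  52–121 → 70 bp
  122–139 → 18 bp
  140–173 then 1–6 → 34 + 6 = 40 bp
Sorted largest to smallest: 70, 45, 40, 18 bp.

70, 45, 40, 18 bp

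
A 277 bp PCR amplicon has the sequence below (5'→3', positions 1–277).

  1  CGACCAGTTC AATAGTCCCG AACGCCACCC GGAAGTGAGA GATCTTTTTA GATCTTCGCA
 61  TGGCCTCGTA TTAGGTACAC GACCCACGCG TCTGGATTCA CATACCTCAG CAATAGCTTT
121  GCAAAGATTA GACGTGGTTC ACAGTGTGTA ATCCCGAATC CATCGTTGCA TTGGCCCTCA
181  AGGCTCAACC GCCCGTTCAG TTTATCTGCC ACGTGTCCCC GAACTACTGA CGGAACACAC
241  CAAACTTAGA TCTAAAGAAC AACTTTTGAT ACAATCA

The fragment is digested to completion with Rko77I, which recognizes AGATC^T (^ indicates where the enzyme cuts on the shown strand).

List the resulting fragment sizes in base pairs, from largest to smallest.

Rko77I sites (AGATCT) start at positions 40, 50, 248.
Rko77I cuts after base 5 of each site (before the last base), so after positions 44, 54, 252.
Linear molecule, 3 cuts → 4 fragments:
  1–44 → 44 bp
  45–54 → 10 bp
  55–252 → 198 bp
  253–277 → 25 bp
Sorted largest to smallest: 198, 44, 25, 10 bp.

198, 44, 25, 10 bp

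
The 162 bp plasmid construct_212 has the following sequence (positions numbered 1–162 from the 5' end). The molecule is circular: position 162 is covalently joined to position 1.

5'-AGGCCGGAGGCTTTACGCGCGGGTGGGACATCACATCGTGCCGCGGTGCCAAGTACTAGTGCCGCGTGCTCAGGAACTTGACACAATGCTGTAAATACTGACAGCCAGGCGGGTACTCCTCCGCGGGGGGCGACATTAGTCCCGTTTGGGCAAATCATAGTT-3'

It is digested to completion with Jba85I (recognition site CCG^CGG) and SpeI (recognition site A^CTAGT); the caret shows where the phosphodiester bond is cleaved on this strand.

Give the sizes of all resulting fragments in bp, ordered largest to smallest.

Jba85I sites (CCGCGG) start at positions 41, 121.
Jba85I cuts after base 3 of each site, so after positions 43, 123.
The SpeI site (ACTAGT) starts at position 55.
SpeI cuts after the first base of each site, so after position 55.
Combined cut positions: 43, 55, 123.
Circular molecule, 3 cuts → 3 fragments:
  44–55 → 12 bp
  56–123 → 68 bp
  124–162 then 1–43 → 39 + 43 = 82 bp
Sorted largest to smallest: 82, 68, 12 bp.

82, 68, 12 bp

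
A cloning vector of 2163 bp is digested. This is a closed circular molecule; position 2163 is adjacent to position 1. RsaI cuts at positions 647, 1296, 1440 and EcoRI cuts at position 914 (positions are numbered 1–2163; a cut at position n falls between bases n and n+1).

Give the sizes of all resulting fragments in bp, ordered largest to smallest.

1370, 382, 267, 144 bp

Combined cut positions (sorted): 647, 914, 1296, 1440.
Circular molecule, 4 cuts → 4 fragments:
  914 − 647 = 267 bp
  1296 − 914 = 382 bp
  1440 − 1296 = 144 bp
  wrap: 2163 − 1440 + 647 = 1370 bp
Sorted largest to smallest: 1370, 382, 267, 144 bp.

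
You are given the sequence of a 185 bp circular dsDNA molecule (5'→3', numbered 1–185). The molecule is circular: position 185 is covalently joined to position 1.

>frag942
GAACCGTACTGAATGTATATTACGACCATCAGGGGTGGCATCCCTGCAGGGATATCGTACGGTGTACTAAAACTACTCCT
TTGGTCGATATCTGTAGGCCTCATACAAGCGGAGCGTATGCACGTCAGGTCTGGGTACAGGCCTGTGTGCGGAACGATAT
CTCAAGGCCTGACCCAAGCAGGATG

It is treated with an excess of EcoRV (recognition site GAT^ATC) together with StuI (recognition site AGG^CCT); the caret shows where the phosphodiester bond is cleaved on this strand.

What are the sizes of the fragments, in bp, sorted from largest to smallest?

71, 43, 36, 17, 9, 9 bp

EcoRV sites (GATATC) start at positions 51, 87, 156.
EcoRV cuts after base 3 of each site, so after positions 53, 89, 158.
StuI sites (AGGCCT) start at positions 96, 139, 165.
StuI cuts after base 3 of each site, so after positions 98, 141, 167.
Combined cut positions: 53, 89, 98, 141, 158, 167.
Circular molecule, 6 cuts → 6 fragments:
  54–89 → 36 bp
  90–98 → 9 bp
  99–141 → 43 bp
  142–158 → 17 bp
  159–167 → 9 bp
  168–185 then 1–53 → 18 + 53 = 71 bp
Sorted largest to smallest: 71, 43, 36, 17, 9, 9 bp.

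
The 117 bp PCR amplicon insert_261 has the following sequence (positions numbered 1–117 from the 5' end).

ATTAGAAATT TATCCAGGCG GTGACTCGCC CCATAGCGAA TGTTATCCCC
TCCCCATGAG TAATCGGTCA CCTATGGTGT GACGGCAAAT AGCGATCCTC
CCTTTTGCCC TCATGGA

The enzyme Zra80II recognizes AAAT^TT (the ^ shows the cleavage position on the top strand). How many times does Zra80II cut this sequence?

1

AAATTT occurs starting at position 6.
Zra80II cuts at 1 site.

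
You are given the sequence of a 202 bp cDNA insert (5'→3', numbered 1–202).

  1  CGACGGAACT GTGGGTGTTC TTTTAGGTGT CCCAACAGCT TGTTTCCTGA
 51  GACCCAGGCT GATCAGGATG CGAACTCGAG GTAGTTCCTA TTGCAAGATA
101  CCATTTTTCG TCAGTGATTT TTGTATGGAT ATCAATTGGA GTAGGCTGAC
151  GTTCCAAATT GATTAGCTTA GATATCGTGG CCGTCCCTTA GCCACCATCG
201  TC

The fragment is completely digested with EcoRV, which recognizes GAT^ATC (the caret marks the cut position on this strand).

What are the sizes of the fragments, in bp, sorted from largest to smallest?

EcoRV sites (GATATC) start at positions 128, 171.
EcoRV cuts after base 3 of each site, so after positions 130, 173.
Linear molecule, 2 cuts → 3 fragments:
  1–130 → 130 bp
  131–173 → 43 bp
  174–202 → 29 bp
Sorted largest to smallest: 130, 43, 29 bp.

130, 43, 29 bp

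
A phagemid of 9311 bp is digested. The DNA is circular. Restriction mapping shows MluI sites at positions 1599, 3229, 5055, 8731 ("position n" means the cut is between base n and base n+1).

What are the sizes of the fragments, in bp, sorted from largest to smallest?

3676, 2179, 1826, 1630 bp

Circular molecule, 4 cuts → 4 fragments:
  3229 − 1599 = 1630 bp
  5055 − 3229 = 1826 bp
  8731 − 5055 = 3676 bp
  wrap: 9311 − 8731 + 1599 = 2179 bp
Sorted largest to smallest: 3676, 2179, 1826, 1630 bp.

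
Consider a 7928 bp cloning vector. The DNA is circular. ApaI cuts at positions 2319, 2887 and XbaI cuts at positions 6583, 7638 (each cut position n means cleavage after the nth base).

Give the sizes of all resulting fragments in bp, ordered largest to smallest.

Combined cut positions (sorted): 2319, 2887, 6583, 7638.
Circular molecule, 4 cuts → 4 fragments:
  2887 − 2319 = 568 bp
  6583 − 2887 = 3696 bp
  7638 − 6583 = 1055 bp
  wrap: 7928 − 7638 + 2319 = 2609 bp
Sorted largest to smallest: 3696, 2609, 1055, 568 bp.

3696, 2609, 1055, 568 bp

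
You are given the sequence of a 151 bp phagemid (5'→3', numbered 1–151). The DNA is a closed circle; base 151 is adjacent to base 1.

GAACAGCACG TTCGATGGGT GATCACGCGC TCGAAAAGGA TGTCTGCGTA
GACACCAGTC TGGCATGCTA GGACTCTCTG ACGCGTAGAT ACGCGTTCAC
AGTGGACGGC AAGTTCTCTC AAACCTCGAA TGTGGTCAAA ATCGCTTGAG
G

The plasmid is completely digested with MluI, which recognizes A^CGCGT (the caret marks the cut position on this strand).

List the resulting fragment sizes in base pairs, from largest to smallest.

MluI sites (ACGCGT) start at positions 81, 91.
MluI cuts after the first base of each site, so after positions 81, 91.
Circular molecule, 2 cuts → 2 fragments:
  82–91 → 10 bp
  92–151 then 1–81 → 60 + 81 = 141 bp
Sorted largest to smallest: 141, 10 bp.

141, 10 bp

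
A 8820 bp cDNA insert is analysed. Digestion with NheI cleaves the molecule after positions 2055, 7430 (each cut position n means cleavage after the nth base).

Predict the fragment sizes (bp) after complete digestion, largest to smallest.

Linear molecule, 2 cuts → 3 fragments:
  2055 − 0 = 2055 bp
  7430 − 2055 = 5375 bp
  8820 − 7430 = 1390 bp
Sorted largest to smallest: 5375, 2055, 1390 bp.

5375, 2055, 1390 bp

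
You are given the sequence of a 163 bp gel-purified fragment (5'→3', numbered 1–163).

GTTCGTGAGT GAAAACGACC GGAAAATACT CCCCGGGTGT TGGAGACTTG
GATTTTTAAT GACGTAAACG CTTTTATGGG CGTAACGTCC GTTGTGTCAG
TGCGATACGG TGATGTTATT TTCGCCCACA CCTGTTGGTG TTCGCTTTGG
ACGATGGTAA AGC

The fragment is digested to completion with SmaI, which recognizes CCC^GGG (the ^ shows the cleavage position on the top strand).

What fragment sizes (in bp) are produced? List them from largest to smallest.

The SmaI site (CCCGGG) starts at position 32.
SmaI cuts after base 3 of each site, so after position 34.
Linear molecule, 1 cut → 2 fragments:
  1–34 → 34 bp
  35–163 → 129 bp
Sorted largest to smallest: 129, 34 bp.

129, 34 bp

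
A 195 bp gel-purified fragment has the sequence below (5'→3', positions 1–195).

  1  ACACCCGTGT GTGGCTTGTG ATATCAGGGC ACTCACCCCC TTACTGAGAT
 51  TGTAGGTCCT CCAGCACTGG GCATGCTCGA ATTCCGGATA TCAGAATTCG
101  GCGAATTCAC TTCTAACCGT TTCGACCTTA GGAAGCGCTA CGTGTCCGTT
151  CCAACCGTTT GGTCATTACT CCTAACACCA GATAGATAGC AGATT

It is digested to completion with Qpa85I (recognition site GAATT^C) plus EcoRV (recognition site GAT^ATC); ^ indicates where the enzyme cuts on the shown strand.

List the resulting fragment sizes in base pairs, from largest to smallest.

Qpa85I sites (GAATTC) start at positions 79, 94, 103.
Qpa85I cuts after base 5 of each site (before the last base), so after positions 83, 98, 107.
EcoRV sites (GATATC) start at positions 20, 87.
EcoRV cuts after base 3 of each site, so after positions 22, 89.
Combined cut positions: 22, 83, 89, 98, 107.
Linear molecule, 5 cuts → 6 fragments:
  1–22 → 22 bp
  23–83 → 61 bp
  84–89 → 6 bp
  90–98 → 9 bp
  99–107 → 9 bp
  108–195 → 88 bp
Sorted largest to smallest: 88, 61, 22, 9, 9, 6 bp.

88, 61, 22, 9, 9, 6 bp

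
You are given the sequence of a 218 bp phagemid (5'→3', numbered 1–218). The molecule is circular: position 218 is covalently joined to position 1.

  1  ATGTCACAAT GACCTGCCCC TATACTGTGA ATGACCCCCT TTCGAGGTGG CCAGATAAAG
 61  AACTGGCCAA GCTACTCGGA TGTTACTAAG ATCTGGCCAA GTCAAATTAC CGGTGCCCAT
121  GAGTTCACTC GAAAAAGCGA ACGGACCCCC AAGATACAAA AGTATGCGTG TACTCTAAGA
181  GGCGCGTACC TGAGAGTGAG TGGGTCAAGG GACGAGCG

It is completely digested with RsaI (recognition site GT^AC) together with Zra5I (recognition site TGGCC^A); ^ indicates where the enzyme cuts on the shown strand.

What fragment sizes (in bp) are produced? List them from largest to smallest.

RsaI sites (GTAC) start at positions 170, 186.
RsaI cuts after base 2 of each site, so after positions 171, 187.
Zra5I sites (TGGCCA) start at positions 48, 64, 94.
Zra5I cuts after base 5 of each site (before the last base), so after positions 52, 68, 98.
Combined cut positions: 52, 68, 98, 171, 187.
Circular molecule, 5 cuts → 5 fragments:
  53–68 → 16 bp
  69–98 → 30 bp
  99–171 → 73 bp
  172–187 → 16 bp
  188–218 then 1–52 → 31 + 52 = 83 bp
Sorted largest to smallest: 83, 73, 30, 16, 16 bp.

83, 73, 30, 16, 16 bp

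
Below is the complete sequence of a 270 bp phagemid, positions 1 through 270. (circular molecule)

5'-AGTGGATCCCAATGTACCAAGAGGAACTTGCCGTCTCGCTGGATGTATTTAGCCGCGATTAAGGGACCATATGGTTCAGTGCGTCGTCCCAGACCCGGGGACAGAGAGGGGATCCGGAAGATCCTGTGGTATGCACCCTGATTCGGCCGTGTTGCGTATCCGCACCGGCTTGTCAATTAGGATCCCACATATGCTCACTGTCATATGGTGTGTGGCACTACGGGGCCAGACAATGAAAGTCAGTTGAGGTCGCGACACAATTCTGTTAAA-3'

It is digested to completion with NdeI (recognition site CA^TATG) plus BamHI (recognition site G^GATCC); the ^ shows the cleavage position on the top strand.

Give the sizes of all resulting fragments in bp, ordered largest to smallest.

71, 70, 65, 41, 14, 9 bp

NdeI sites (CATATG) start at positions 68, 188, 202.
NdeI cuts after base 2 of each site, so after positions 69, 189, 203.
BamHI sites (GGATCC) start at positions 4, 110, 180.
BamHI cuts after the first base of each site, so after positions 4, 110, 180.
Combined cut positions: 4, 69, 110, 180, 189, 203.
Circular molecule, 6 cuts → 6 fragments:
  5–69 → 65 bp
  70–110 → 41 bp
  111–180 → 70 bp
  181–189 → 9 bp
  190–203 → 14 bp
  204–270 then 1–4 → 67 + 4 = 71 bp
Sorted largest to smallest: 71, 70, 65, 41, 14, 9 bp.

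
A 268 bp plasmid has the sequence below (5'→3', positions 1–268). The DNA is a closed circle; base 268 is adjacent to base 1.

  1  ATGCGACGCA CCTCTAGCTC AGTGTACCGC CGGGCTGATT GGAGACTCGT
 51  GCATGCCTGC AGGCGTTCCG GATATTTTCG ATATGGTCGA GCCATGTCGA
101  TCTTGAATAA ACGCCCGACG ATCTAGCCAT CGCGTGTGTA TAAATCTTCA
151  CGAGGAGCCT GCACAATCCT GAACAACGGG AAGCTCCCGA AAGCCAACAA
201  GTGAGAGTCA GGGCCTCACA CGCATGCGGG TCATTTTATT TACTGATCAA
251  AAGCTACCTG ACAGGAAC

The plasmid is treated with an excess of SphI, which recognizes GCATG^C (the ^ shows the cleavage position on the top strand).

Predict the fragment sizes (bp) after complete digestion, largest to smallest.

SphI sites (GCATGC) start at positions 51, 222.
SphI cuts after base 5 of each site (before the last base), so after positions 55, 226.
Circular molecule, 2 cuts → 2 fragments:
  56–226 → 171 bp
  227–268 then 1–55 → 42 + 55 = 97 bp
Sorted largest to smallest: 171, 97 bp.

171, 97 bp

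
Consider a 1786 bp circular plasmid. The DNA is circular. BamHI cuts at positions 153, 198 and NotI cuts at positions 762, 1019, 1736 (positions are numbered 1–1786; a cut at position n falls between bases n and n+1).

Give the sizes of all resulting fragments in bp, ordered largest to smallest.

717, 564, 257, 203, 45 bp

Combined cut positions (sorted): 153, 198, 762, 1019, 1736.
Circular molecule, 5 cuts → 5 fragments:
  198 − 153 = 45 bp
  762 − 198 = 564 bp
  1019 − 762 = 257 bp
  1736 − 1019 = 717 bp
  wrap: 1786 − 1736 + 153 = 203 bp
Sorted largest to smallest: 717, 564, 257, 203, 45 bp.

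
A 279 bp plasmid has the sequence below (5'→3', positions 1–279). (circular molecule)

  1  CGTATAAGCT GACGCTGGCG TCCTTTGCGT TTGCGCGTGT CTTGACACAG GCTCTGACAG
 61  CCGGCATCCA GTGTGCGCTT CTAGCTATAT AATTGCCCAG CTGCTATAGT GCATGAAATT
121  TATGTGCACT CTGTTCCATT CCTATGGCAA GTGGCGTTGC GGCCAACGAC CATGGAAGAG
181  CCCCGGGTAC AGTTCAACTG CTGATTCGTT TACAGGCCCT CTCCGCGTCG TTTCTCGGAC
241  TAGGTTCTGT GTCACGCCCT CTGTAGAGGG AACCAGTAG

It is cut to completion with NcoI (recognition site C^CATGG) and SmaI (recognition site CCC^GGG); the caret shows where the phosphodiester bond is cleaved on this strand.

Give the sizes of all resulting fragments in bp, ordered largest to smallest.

265, 14 bp

The NcoI site (CCATGG) starts at position 170.
NcoI cuts after the first base of each site, so after position 170.
The SmaI site (CCCGGG) starts at position 182.
SmaI cuts after base 3 of each site, so after position 184.
Combined cut positions: 170, 184.
Circular molecule, 2 cuts → 2 fragments:
  171–184 → 14 bp
  185–279 then 1–170 → 95 + 170 = 265 bp
Sorted largest to smallest: 265, 14 bp.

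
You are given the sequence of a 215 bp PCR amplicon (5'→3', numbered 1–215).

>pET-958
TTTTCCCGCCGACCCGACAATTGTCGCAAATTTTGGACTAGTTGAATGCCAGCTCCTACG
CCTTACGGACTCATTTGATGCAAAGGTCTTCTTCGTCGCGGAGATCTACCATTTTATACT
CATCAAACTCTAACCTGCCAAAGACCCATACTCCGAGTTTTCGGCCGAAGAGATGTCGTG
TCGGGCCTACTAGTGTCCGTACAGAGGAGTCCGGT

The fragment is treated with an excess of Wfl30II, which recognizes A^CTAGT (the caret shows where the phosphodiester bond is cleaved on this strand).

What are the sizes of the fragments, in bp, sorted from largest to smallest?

Wfl30II sites (ACTAGT) start at positions 37, 189.
Wfl30II cuts after the first base of each site, so after positions 37, 189.
Linear molecule, 2 cuts → 3 fragments:
  1–37 → 37 bp
  38–189 → 152 bp
  190–215 → 26 bp
Sorted largest to smallest: 152, 37, 26 bp.

152, 37, 26 bp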